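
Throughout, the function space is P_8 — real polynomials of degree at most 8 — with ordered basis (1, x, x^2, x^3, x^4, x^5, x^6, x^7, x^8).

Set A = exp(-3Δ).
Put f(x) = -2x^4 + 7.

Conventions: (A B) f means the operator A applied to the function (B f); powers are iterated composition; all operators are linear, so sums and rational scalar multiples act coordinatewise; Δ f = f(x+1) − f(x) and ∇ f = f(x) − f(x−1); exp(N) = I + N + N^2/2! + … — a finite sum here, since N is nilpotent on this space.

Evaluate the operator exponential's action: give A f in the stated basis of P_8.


the image equals g(x) = -2x^4 + 24x^3 - 72x^2 + 24x + 49

order-1 term: 24x^3 + 36x^2 + 24x + 6
order-2 term: -108x^2 - 216x - 126
order-3 term: 216x + 324
order-4 term: -162
the series for exp(-3Δ) f terminates at order 4
exp(-3Δ) f = -2x^4 + 24x^3 - 72x^2 + 24x + 49


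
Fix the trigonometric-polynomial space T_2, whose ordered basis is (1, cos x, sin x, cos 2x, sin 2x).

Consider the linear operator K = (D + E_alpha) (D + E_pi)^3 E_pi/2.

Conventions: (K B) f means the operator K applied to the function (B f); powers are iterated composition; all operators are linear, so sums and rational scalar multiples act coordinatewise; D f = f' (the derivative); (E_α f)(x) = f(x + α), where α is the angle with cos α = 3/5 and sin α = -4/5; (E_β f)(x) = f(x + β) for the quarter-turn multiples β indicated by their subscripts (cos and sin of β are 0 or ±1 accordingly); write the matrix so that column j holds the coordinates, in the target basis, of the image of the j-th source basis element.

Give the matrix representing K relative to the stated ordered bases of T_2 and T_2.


the matrix is [[1, 0, 0, 0, 0]; [0, -8/5, 4/5, 0, 0]; [0, -4/5, -8/5, 0, 0]; [0, 0, 0, -129/25, 272/25]; [0, 0, 0, -272/25, -129/25]] (rows listed top to bottom)

image of 1: 1
image of cos x: -(8/5)cos x - (4/5)sin x
image of sin x: (4/5)cos x - (8/5)sin x
image of cos 2x: -(129/25)cos 2x - (272/25)sin 2x
image of sin 2x: (272/25)cos 2x - (129/25)sin 2x
each image's coordinates form column j of the matrix


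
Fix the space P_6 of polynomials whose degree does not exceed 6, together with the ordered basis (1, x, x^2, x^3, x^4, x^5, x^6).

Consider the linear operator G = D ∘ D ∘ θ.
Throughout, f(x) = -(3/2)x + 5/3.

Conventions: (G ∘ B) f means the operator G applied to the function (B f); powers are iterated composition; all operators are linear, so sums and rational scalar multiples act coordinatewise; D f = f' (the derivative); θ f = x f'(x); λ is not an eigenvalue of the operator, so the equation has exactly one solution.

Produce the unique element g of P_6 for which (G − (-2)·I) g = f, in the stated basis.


write g with unknown coordinates in the stated basis and equate coefficients in (G − (-2)·I) g = f
solving from the highest basis element down gives g = -(3/4)x + 5/6
check: G g = 0
so G g − (-2)·g = -(3/2)x + 5/3 = f ✓

the image equals g(x) = -(3/4)x + 5/6


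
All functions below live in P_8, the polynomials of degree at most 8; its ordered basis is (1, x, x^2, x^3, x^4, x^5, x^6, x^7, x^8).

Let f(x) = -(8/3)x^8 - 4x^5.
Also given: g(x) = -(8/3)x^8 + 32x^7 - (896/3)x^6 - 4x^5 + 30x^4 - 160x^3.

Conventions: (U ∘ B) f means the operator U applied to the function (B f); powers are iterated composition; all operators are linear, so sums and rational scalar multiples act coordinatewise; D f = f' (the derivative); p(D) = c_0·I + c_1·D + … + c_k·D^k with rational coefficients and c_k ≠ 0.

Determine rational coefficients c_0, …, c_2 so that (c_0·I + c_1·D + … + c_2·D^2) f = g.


D^0 f = -(8/3)x^8 - 4x^5
D^1 f = -(64/3)x^7 - 20x^4
D^2 f = -(448/3)x^6 - 80x^3
matching coefficients of g against c_0 f + c_1 Df + … from the top degree down determines the c_i
solution: c_0 = 1, c_1 = -3/2, c_2 = 2

p(D) = I − (3/2)·D + 2·D^2, i.e. c_0 = 1, c_1 = -3/2, c_2 = 2


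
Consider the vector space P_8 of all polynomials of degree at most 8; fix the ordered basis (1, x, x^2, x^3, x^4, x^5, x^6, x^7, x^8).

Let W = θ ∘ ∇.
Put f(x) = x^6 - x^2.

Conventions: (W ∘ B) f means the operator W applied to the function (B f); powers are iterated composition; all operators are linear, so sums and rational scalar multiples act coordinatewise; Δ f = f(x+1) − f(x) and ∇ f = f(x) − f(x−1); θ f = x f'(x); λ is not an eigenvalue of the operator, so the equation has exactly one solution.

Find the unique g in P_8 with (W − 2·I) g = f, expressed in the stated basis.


g(x) = -(1/2)x^6 - (15/2)x^5 - 60x^4 - (525/2)x^3 - (989/2)x^2 - (407/2)x

write g with unknown coordinates in the stated basis and equate coefficients in (W − 2·I) g = f
solving from the highest basis element down gives g = -(1/2)x^6 - (15/2)x^5 - 60x^4 - (525/2)x^3 - (989/2)x^2 - (407/2)x
check: W g = -15x^5 - 120x^4 - 525x^3 - 990x^2 - 407x
so W g − 2·g = x^6 - x^2 = f ✓


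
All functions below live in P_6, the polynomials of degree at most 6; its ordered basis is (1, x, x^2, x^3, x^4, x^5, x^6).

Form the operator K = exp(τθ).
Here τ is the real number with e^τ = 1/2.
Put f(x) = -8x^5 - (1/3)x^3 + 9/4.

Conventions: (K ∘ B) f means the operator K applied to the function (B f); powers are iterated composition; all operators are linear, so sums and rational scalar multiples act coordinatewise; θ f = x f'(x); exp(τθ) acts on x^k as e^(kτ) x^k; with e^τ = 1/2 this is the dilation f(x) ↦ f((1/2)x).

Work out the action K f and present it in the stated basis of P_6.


the result is g(x) = -(1/4)x^5 - (1/24)x^3 + 9/4

exp(τθ) x^k = e^(kτ) x^k; with e^τ = 1/2 this sends x^k to (1/2)^k x^k
x^3 ↦ 1/8 x^3
x^5 ↦ 1/32 x^5
applying this coordinatewise to f: exp(τθ) f = -(1/4)x^5 - (1/24)x^3 + 9/4


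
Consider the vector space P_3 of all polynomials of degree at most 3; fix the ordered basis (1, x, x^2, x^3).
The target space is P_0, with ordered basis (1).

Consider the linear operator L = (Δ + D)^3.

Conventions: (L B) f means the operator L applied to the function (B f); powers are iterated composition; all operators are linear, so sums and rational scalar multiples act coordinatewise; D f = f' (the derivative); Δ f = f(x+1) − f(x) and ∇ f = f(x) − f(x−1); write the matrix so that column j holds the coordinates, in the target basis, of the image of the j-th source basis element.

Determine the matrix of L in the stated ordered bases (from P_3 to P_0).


image of 1: 0
image of x: 0
image of x^2: 0
image of x^3: 48
each image's coordinates form column j of the matrix

the matrix is [[0, 0, 0, 48]] (rows listed top to bottom)


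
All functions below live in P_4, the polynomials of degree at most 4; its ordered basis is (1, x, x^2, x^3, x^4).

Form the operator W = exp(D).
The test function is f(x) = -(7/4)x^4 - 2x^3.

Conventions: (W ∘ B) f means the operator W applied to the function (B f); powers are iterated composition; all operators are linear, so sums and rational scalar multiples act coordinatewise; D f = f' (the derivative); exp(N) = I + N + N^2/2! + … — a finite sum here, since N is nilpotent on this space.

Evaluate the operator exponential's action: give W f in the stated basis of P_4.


order-1 term: -7x^3 - 6x^2
order-2 term: -(21/2)x^2 - 6x
order-3 term: -7x - 2
order-4 term: -7/4
the series for exp(D) f terminates at order 4
exp(D) f = -(7/4)x^4 - 9x^3 - (33/2)x^2 - 13x - 15/4

g(x) = -(7/4)x^4 - 9x^3 - (33/2)x^2 - 13x - 15/4


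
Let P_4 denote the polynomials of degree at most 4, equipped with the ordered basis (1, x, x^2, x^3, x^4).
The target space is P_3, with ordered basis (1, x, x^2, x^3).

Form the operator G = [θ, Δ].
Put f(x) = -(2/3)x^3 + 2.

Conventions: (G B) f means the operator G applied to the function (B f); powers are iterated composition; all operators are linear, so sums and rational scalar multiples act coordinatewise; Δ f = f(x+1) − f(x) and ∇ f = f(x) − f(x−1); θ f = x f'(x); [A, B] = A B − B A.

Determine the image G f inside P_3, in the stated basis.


the result is g(x) = 2x^2 + 4x + 2

Δ f = -2x^2 - 2x - 2/3
θ Δ f = -4x^2 - 2x
θ f = -2x^3
Δ θ f = -6x^2 - 6x - 2
[θ, Δ] f = 2x^2 + 4x + 2


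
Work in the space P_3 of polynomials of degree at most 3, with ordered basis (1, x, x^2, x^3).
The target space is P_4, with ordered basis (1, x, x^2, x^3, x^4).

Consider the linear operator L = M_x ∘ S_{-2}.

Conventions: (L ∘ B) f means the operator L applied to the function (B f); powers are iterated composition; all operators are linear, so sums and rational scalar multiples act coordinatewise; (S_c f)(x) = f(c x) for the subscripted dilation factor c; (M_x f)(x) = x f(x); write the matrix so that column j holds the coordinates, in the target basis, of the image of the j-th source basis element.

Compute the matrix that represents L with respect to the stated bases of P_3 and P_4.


the matrix is [[0, 0, 0, 0]; [1, 0, 0, 0]; [0, -2, 0, 0]; [0, 0, 4, 0]; [0, 0, 0, -8]] (rows listed top to bottom)

image of 1: x
image of x: -2x^2
image of x^2: 4x^3
image of x^3: -8x^4
each image's coordinates form column j of the matrix


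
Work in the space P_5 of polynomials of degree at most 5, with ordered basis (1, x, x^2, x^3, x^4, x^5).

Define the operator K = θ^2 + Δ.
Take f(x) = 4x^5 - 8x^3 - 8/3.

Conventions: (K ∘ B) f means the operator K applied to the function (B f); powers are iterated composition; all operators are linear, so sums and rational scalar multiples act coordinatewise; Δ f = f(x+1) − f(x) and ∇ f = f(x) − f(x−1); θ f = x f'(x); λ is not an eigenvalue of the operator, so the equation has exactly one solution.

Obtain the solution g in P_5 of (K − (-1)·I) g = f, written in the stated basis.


the result is g(x) = (2/13)x^5 - (10/221)x^4 - (1034/1105)x^3 + (1702/5525)x^2 + (4428/5525)x - 752/255

write g with unknown coordinates in the stated basis and equate coefficients in (K − (-1)·I) g = f
solving from the highest basis element down gives g = (2/13)x^5 - (10/221)x^4 - (1034/1105)x^3 + (1702/5525)x^2 + (4428/5525)x - 752/255
check: K g = (50/13)x^5 + (10/221)x^4 - (7806/1105)x^3 - (1702/5525)x^2 - (4428/5525)x + 24/85
so K g − (-1)·g = 4x^5 - 8x^3 - 8/3 = f ✓


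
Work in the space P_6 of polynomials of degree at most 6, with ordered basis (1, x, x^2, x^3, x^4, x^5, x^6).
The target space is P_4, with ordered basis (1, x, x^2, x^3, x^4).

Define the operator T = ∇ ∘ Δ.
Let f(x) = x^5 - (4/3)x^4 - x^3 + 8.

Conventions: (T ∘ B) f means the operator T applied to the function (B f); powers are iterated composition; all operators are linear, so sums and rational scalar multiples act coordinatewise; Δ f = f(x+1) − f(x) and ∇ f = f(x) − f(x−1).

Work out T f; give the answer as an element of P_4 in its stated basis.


Δ f = 5x^4 + (14/3)x^3 - x^2 - (10/3)x - 4/3
∇ Δ f = 20x^3 - 16x^2 + 4x - 8/3

the result is g(x) = 20x^3 - 16x^2 + 4x - 8/3


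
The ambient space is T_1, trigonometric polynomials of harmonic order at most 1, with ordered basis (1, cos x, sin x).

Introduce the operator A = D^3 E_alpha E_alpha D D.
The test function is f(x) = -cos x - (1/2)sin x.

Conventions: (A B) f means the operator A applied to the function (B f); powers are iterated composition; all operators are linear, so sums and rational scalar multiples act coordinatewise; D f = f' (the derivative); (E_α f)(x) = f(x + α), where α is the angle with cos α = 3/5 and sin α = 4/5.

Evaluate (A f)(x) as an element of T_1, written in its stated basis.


D f = -(1/2)cos x + sin x
D D f = cos x + (1/2)sin x
E_alpha D D f = cos x - (1/2)sin x
E_alpha (E_alpha D) D f = (1/5)cos x - (11/10)sin x
D E_alpha (E_alpha D) D f = -(11/10)cos x - (1/5)sin x
D D E_alpha (E_alpha D) D f = -(1/5)cos x + (11/10)sin x
D D D E_alpha (E_alpha D) D f = (11/10)cos x + (1/5)sin x

the image equals g(x) = (11/10)cos x + (1/5)sin x


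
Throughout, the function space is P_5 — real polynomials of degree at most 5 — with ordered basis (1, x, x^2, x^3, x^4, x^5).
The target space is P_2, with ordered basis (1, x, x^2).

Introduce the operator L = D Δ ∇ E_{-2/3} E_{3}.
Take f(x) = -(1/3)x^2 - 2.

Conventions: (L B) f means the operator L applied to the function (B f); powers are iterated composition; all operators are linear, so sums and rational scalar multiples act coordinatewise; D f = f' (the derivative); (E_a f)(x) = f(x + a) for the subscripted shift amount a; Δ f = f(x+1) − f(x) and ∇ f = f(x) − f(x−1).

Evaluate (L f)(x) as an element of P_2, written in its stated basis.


the result is g(x) = 0

E_{3} f = -(1/3)x^2 - 2x - 5
E_{-2/3} E_{3} f = -(1/3)x^2 - (14/9)x - 103/27
∇ E_{-2/3} E_{3} f = -(2/3)x - 11/9
Δ (∇ E_{-2/3} E_{3}) f = -2/3
D Δ (∇ E_{-2/3} E_{3}) f = 0


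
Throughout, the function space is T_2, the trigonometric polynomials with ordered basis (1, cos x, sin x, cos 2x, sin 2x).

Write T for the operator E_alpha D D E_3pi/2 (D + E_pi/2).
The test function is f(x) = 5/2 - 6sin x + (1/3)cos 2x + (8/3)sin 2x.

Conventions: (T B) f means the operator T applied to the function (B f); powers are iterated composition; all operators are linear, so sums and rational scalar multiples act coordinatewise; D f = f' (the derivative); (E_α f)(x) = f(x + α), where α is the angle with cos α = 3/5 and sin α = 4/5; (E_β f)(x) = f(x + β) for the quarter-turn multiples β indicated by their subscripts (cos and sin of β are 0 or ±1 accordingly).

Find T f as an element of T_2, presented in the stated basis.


D f = -6cos x + (16/3)cos 2x - (2/3)sin 2x
E_pi/2 f = 5/2 - 6cos x - (1/3)cos 2x - (8/3)sin 2x
(D + E_pi/2) f = 5/2 - 12cos x + 5cos 2x - (10/3)sin 2x
E_3pi/2 (D + E_pi/2) f = 5/2 - 12sin x - 5cos 2x + (10/3)sin 2x
D E_3pi/2 (D + E_pi/2) f = -12cos x + (20/3)cos 2x + 10sin 2x
D (D E_3pi/2) (D + E_pi/2) f = 12sin x + 20cos 2x - (40/3)sin 2x
E_alpha D (D E_3pi/2) (D + E_pi/2) f = (48/5)cos x + (36/5)sin x - (92/5)cos 2x - (232/15)sin 2x

the image equals g(x) = (48/5)cos x + (36/5)sin x - (92/5)cos 2x - (232/15)sin 2x


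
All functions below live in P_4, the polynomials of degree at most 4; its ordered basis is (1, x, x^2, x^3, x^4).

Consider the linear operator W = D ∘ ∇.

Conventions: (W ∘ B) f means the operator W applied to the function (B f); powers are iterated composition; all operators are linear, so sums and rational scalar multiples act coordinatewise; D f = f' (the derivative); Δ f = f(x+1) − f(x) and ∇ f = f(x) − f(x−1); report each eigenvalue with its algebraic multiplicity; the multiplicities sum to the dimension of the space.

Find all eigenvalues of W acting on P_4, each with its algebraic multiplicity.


λ = 0 (multiplicity 5)

image of 1: 0
image of x: 0
image of x^2: 2
image of x^3: 6x - 3
image of x^4: 12x^2 - 12x + 4
the matrix is upper triangular; its diagonal is (0, 0, 0, 0, 0)
for a triangular matrix the eigenvalues are the diagonal entries, with algebraic multiplicity their repetition count


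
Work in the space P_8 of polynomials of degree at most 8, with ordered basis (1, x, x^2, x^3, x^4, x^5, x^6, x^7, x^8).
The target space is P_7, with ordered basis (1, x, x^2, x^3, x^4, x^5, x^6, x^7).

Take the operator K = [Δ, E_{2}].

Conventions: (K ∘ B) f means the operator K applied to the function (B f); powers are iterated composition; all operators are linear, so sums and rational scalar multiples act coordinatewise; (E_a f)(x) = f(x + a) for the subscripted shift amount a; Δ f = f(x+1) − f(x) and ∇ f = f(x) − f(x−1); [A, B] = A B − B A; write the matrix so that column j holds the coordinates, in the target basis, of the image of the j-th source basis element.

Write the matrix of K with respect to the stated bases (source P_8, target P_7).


image of 1: 0
image of x: 0
image of x^2: 0
image of x^3: 0
image of x^4: 0
image of x^5: 0
image of x^6: 0
image of x^7: 0
image of x^8: 0
each image's coordinates form column j of the matrix

the matrix is [[0, 0, 0, 0, 0, 0, 0, 0, 0]; [0, 0, 0, 0, 0, 0, 0, 0, 0]; [0, 0, 0, 0, 0, 0, 0, 0, 0]; [0, 0, 0, 0, 0, 0, 0, 0, 0]; [0, 0, 0, 0, 0, 0, 0, 0, 0]; [0, 0, 0, 0, 0, 0, 0, 0, 0]; [0, 0, 0, 0, 0, 0, 0, 0, 0]; [0, 0, 0, 0, 0, 0, 0, 0, 0]] (rows listed top to bottom)


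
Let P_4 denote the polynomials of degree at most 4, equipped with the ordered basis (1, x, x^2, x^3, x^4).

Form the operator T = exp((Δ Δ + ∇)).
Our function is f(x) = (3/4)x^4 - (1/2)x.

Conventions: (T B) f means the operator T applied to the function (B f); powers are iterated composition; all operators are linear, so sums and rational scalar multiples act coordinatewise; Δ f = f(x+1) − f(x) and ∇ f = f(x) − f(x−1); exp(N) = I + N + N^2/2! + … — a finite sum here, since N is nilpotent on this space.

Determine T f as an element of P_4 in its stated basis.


order-1 term: 3x^3 + (9/2)x^2 + 21x + 37/4
order-2 term: (9/2)x^2 + 9x + 93/4
order-3 term: 3x + 9/2
order-4 term: 3/4
the series for exp((Δ Δ + ∇)) f terminates at order 4
exp((Δ Δ + ∇)) f = (3/4)x^4 + 3x^3 + 9x^2 + (65/2)x + 151/4

the result is g(x) = (3/4)x^4 + 3x^3 + 9x^2 + (65/2)x + 151/4


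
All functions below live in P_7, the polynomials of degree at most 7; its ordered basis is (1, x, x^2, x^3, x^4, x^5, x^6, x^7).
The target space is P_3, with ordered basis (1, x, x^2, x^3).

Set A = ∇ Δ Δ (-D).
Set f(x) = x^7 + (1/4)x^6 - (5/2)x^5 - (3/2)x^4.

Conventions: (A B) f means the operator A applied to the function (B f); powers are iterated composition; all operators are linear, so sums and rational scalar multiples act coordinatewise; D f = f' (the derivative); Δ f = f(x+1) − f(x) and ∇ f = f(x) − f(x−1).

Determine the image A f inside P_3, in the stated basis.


g(x) = -840x^3 - 1350x^2 - 1050x - 279

D f = 7x^6 + (3/2)x^5 - (25/2)x^4 - 6x^3
(-D) f = -7x^6 - (3/2)x^5 + (25/2)x^4 + 6x^3
Δ (-D) f = -42x^5 - (225/2)x^4 - 105x^3 - 27x^2 + (37/2)x + 10
Δ Δ (-D) f = -210x^4 - 870x^3 - 1410x^2 - 1029x - 268
∇ Δ Δ (-D) f = -840x^3 - 1350x^2 - 1050x - 279


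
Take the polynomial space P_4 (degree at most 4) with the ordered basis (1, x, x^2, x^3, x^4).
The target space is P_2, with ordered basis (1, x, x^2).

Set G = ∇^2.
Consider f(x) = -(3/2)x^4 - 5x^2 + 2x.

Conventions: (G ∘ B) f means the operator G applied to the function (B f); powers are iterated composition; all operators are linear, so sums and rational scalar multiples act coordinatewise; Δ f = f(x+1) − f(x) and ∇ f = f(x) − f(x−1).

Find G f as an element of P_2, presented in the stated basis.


the result is g(x) = -18x^2 + 36x - 31

∇ f = -6x^3 + 9x^2 - 16x + 17/2
∇ ∇ f = -18x^2 + 36x - 31


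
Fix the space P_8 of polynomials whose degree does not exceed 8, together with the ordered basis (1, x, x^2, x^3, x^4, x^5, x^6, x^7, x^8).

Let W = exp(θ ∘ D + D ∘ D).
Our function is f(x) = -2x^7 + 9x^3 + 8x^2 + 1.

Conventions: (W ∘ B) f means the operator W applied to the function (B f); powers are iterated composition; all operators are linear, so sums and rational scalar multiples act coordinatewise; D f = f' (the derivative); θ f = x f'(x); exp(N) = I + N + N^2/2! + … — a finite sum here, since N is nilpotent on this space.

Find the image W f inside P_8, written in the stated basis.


order-1 term: -84x^6 - 84x^5 + 54x^2 + 70x + 16
order-2 term: -1260x^5 - 2100x^4 - 840x^3 + 54x + 54
order-3 term: -8400x^4 - 16800x^3 - 10080x^2 - 1680x
order-4 term: -25200x^3 - 50400x^2 - 30240x - 5040
order-5 term: -30240x^2 - 50400x - 20160
order-6 term: -10080x - 10080
the series for exp(θ ∘ D + D ∘ D) f terminates at order 6
exp(θ ∘ D + D ∘ D) f = -2x^7 - 84x^6 - 1344x^5 - 10500x^4 - 42831x^3 - 90658x^2 - 92276x - 35209

the result is g(x) = -2x^7 - 84x^6 - 1344x^5 - 10500x^4 - 42831x^3 - 90658x^2 - 92276x - 35209


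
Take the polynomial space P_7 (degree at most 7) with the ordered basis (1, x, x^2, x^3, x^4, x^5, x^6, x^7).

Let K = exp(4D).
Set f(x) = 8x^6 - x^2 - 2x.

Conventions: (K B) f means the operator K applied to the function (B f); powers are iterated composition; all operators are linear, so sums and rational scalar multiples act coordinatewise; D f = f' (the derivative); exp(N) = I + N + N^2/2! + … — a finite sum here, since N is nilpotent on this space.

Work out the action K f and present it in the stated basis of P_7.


order-1 term: 192x^5 - 8x - 8
order-2 term: 1920x^4 - 16
order-3 term: 10240x^3
order-4 term: 30720x^2
order-5 term: 49152x
order-6 term: 32768
the series for exp(4D) f terminates at order 6
exp(4D) f = 8x^6 + 192x^5 + 1920x^4 + 10240x^3 + 30719x^2 + 49142x + 32744

g(x) = 8x^6 + 192x^5 + 1920x^4 + 10240x^3 + 30719x^2 + 49142x + 32744


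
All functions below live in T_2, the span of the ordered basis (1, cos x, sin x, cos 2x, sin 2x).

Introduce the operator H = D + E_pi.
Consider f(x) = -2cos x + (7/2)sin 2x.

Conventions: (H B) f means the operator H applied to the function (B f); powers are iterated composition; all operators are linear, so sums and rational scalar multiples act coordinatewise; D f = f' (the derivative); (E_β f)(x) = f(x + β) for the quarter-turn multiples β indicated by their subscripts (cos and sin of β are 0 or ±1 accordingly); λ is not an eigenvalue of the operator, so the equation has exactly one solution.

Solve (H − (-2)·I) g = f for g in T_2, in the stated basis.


the image equals g(x) = -cos x - sin x - (7/13)cos 2x + (21/26)sin 2x

write g with unknown coordinates in the stated basis and equate coefficients in (H − (-2)·I) g = f
solving from the highest basis element down gives g = -cos x - sin x - (7/13)cos 2x + (21/26)sin 2x
check: H g = 2sin x + (14/13)cos 2x + (49/26)sin 2x
so H g − (-2)·g = -2cos x + (7/2)sin 2x = f ✓


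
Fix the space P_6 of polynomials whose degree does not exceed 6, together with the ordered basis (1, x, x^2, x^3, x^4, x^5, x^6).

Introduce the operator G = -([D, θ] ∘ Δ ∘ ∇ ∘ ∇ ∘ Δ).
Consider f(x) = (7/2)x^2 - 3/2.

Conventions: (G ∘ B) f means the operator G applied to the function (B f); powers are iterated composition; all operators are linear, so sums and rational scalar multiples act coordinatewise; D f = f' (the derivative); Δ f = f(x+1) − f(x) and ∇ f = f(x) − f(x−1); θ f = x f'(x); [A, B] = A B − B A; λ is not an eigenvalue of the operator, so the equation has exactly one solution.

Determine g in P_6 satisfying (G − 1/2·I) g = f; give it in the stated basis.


the result is g(x) = -7x^2 + 3

write g with unknown coordinates in the stated basis and equate coefficients in (G − 1/2·I) g = f
solving from the highest basis element down gives g = -7x^2 + 3
check: G g = 0
so G g − 1/2·g = (7/2)x^2 - 3/2 = f ✓


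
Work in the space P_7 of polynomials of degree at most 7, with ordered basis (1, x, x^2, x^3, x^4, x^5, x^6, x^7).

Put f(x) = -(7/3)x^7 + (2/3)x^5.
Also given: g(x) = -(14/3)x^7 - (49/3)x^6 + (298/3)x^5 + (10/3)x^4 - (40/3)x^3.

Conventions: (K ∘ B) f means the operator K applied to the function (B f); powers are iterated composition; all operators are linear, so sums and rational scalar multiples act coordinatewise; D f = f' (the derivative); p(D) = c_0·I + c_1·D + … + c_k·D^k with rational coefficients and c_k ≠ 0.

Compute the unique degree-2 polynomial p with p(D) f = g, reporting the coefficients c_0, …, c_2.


p(D) = 2·I + D − D^2, i.e. c_0 = 2, c_1 = 1, c_2 = -1

D^0 f = -(7/3)x^7 + (2/3)x^5
D^1 f = -(49/3)x^6 + (10/3)x^4
D^2 f = -98x^5 + (40/3)x^3
matching coefficients of g against c_0 f + c_1 Df + … from the top degree down determines the c_i
solution: c_0 = 2, c_1 = 1, c_2 = -1


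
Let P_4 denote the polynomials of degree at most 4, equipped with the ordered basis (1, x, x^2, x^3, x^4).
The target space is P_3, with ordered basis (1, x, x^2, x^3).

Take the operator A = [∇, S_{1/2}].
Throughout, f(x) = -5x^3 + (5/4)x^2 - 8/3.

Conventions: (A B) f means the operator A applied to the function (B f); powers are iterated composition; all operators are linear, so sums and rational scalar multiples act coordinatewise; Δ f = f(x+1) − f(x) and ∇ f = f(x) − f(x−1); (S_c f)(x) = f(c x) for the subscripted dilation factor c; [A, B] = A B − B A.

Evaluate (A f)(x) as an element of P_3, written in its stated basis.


the result is g(x) = (15/8)x^2 - (25/4)x + 85/16

S_{1/2} f = -(5/8)x^3 + (5/16)x^2 - 8/3
∇ S_{1/2} f = -(15/8)x^2 + (5/2)x - 15/16
∇ f = -15x^2 + (35/2)x - 25/4
S_{1/2} ∇ f = -(15/4)x^2 + (35/4)x - 25/4
[∇, S_{1/2}] f = (15/8)x^2 - (25/4)x + 85/16


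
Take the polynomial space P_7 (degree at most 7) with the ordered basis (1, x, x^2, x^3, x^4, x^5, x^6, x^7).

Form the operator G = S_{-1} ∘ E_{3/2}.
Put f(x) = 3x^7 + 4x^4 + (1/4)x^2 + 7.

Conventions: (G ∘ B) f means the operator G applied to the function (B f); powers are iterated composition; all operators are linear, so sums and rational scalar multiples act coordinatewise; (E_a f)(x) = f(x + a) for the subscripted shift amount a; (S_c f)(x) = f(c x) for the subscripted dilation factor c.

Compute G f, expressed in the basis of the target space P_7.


E_{3/2} f = 3x^7 + (63/2)x^6 + (567/4)x^5 + (2867/8)x^4 + (8889/16)x^3 + (17045/32)x^2 + (18813/64)x + 10121/128
S_{-1} E_{3/2} f = -3x^7 + (63/2)x^6 - (567/4)x^5 + (2867/8)x^4 - (8889/16)x^3 + (17045/32)x^2 - (18813/64)x + 10121/128

g(x) = -3x^7 + (63/2)x^6 - (567/4)x^5 + (2867/8)x^4 - (8889/16)x^3 + (17045/32)x^2 - (18813/64)x + 10121/128


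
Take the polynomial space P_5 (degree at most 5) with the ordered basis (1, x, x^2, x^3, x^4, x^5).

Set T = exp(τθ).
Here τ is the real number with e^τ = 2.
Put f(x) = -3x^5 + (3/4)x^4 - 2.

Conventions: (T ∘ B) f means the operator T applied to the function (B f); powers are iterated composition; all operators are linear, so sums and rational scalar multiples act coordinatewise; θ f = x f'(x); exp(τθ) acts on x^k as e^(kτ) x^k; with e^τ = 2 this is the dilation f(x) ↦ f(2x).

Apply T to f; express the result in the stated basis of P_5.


exp(τθ) x^k = e^(kτ) x^k; with e^τ = 2 this sends x^k to 2^k x^k
x^4 ↦ 16 x^4
x^5 ↦ 32 x^5
applying this coordinatewise to f: exp(τθ) f = -96x^5 + 12x^4 - 2

the image equals g(x) = -96x^5 + 12x^4 - 2


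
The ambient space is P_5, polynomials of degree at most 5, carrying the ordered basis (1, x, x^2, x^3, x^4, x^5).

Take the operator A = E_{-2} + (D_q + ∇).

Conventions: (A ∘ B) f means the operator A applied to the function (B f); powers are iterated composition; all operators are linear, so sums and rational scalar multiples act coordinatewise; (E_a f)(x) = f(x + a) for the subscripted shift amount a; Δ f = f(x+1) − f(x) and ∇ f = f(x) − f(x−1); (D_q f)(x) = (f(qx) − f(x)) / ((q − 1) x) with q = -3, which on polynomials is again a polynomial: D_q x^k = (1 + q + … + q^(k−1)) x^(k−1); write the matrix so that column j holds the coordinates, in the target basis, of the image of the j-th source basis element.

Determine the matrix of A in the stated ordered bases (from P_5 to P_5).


the matrix is [[1, 0, 3, -7, 15, -31]; [0, 1, -4, 9, -28, 75]; [0, 0, 1, 4, 18, -70]; [0, 0, 0, 1, -24, 30]; [0, 0, 0, 0, 1, 56]; [0, 0, 0, 0, 0, 1]] (rows listed top to bottom)

image of 1: 1
image of x: x
image of x^2: x^2 - 4x + 3
image of x^3: x^3 + 4x^2 + 9x - 7
image of x^4: x^4 - 24x^3 + 18x^2 - 28x + 15
image of x^5: x^5 + 56x^4 + 30x^3 - 70x^2 + 75x - 31
each image's coordinates form column j of the matrix


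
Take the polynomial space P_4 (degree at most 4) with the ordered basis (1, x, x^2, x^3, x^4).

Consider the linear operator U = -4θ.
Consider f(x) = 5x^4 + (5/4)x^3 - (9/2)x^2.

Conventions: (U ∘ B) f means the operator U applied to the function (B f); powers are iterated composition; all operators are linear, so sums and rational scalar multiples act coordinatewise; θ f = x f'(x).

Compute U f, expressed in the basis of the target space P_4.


the image equals g(x) = -80x^4 - 15x^3 + 36x^2

θ f = 20x^4 + (15/4)x^3 - 9x^2
(-4θ) f = -80x^4 - 15x^3 + 36x^2


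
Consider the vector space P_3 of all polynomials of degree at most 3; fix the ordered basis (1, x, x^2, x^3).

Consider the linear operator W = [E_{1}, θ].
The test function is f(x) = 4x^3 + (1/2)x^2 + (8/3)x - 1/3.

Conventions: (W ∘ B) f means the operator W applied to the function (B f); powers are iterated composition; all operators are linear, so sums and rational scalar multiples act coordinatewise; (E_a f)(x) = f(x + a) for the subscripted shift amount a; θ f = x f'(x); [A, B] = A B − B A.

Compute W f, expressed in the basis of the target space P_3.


θ f = 12x^3 + x^2 + (8/3)x
E_{1} θ f = 12x^3 + 37x^2 + (122/3)x + 47/3
E_{1} f = 4x^3 + (25/2)x^2 + (47/3)x + 41/6
θ E_{1} f = 12x^3 + 25x^2 + (47/3)x
[E_{1}, θ] f = 12x^2 + 25x + 47/3

the result is g(x) = 12x^2 + 25x + 47/3


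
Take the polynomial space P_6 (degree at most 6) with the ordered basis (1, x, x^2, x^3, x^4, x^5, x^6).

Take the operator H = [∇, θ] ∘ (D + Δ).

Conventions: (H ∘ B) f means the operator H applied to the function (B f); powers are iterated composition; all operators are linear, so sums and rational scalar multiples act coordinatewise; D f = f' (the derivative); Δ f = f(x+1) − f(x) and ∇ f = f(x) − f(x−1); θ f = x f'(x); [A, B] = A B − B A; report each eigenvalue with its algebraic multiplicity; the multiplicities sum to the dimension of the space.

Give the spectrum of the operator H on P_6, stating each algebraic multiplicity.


λ = 0 (multiplicity 7)

image of 1: 0
image of x: 0
image of x^2: 4
image of x^3: 12x - 9
image of x^4: 24x^2 - 36x + 16
image of x^5: 40x^3 - 90x^2 + 80x - 25
image of x^6: 60x^4 - 180x^3 + 240x^2 - 150x + 36
the matrix is upper triangular; its diagonal is (0, 0, 0, 0, 0, 0, 0)
for a triangular matrix the eigenvalues are the diagonal entries, with algebraic multiplicity their repetition count


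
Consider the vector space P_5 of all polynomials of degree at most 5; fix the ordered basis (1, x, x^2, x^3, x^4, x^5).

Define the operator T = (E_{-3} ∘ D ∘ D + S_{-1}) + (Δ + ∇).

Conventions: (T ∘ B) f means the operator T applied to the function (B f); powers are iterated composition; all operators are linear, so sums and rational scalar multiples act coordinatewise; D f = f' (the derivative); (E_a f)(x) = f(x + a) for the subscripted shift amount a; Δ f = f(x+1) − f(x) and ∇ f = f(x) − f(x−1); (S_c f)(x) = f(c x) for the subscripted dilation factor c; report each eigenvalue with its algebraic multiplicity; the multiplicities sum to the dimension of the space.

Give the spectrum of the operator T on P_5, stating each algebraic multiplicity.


λ = -1 (multiplicity 3), λ = 1 (multiplicity 3)

image of 1: 1
image of x: -x + 2
image of x^2: x^2 + 4x + 2
image of x^3: -x^3 + 6x^2 + 6x - 16
image of x^4: x^4 + 8x^3 + 12x^2 - 64x + 108
image of x^5: -x^5 + 10x^4 + 20x^3 - 160x^2 + 540x - 538
the matrix is upper triangular; its diagonal is (1, -1, 1, -1, 1, -1)
for a triangular matrix the eigenvalues are the diagonal entries, with algebraic multiplicity their repetition count


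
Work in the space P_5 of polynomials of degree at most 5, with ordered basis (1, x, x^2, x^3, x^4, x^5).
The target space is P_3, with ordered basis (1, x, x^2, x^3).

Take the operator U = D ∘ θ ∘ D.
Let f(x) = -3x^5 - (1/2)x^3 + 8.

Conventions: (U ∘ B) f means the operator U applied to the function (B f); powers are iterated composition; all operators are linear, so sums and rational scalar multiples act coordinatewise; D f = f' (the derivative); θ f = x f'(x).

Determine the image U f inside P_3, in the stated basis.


D f = -15x^4 - (3/2)x^2
θ D f = -60x^4 - 3x^2
D θ D f = -240x^3 - 6x

the result is g(x) = -240x^3 - 6x


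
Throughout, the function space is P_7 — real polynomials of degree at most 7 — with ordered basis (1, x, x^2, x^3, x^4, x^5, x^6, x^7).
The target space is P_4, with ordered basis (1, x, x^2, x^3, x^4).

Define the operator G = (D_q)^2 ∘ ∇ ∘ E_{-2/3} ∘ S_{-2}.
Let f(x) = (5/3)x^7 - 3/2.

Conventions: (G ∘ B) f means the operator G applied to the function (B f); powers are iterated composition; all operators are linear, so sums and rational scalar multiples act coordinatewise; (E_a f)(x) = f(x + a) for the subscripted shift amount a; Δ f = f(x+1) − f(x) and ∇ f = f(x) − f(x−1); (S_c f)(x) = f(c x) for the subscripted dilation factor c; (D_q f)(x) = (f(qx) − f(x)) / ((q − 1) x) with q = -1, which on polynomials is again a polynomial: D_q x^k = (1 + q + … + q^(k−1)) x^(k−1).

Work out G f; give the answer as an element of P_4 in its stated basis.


the result is g(x) = 0

S_{-2} f = -(640/3)x^7 - 3/2
E_{-2/3} S_{-2} f = -(640/3)x^7 + (8960/9)x^6 - (17920/9)x^5 + (179200/81)x^4 - (358400/243)x^3 + (143360/243)x^2 - (286720/2187)x + 144157/13122
∇ E_{-2/3} S_{-2} f = -(4480/3)x^6 + (31360/3)x^5 - (291200/9)x^4 + (4547200/81)x^3 - (4618880/81)x^2 + (7745920/243)x - 16639360/2187
D_q (∇ ∘ E_{-2/3} ∘ S_{-2}) f = (31360/3)x^4 + (4547200/81)x^2 + 7745920/243
D_q D_q (∇ ∘ E_{-2/3} ∘ S_{-2}) f = 0


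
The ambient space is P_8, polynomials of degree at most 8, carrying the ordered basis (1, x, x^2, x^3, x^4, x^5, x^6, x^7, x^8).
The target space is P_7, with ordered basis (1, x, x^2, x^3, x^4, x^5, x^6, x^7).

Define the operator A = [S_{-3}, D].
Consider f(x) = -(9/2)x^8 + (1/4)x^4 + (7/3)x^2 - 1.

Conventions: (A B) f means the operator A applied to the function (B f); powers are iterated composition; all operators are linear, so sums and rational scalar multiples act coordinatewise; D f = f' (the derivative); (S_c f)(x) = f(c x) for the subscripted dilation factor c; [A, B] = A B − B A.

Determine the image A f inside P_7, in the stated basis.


D f = -36x^7 + x^3 + (14/3)x
S_{-3} D f = 78732x^7 - 27x^3 - 14x
S_{-3} f = -(59049/2)x^8 + (81/4)x^4 + 21x^2 - 1
D S_{-3} f = -236196x^7 + 81x^3 + 42x
[S_{-3}, D] f = 314928x^7 - 108x^3 - 56x

the result is g(x) = 314928x^7 - 108x^3 - 56x


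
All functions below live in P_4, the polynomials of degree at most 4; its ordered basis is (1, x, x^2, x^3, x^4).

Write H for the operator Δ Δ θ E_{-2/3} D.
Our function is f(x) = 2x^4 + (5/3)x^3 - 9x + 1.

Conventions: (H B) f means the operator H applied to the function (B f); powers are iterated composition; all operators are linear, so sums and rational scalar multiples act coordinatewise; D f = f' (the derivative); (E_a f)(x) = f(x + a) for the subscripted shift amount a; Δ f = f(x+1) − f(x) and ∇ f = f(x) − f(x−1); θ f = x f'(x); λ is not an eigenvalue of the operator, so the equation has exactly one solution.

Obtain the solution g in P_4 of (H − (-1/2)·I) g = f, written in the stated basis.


the image equals g(x) = 4x^4 + (10/3)x^3 - 594x - 398

write g with unknown coordinates in the stated basis and equate coefficients in (H − (-1/2)·I) g = f
solving from the highest basis element down gives g = 4x^4 + (10/3)x^3 - 594x - 398
check: H g = 288x + 200
so H g − (-1/2)·g = 2x^4 + (5/3)x^3 - 9x + 1 = f ✓


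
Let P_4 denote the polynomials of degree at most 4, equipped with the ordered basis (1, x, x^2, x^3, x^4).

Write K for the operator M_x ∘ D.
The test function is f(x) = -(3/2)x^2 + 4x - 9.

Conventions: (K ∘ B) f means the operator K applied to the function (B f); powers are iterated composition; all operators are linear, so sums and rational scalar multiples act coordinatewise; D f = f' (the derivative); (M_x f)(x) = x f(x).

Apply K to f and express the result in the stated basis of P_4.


g(x) = -3x^2 + 4x

D f = -3x + 4
M_x D f = -3x^2 + 4x


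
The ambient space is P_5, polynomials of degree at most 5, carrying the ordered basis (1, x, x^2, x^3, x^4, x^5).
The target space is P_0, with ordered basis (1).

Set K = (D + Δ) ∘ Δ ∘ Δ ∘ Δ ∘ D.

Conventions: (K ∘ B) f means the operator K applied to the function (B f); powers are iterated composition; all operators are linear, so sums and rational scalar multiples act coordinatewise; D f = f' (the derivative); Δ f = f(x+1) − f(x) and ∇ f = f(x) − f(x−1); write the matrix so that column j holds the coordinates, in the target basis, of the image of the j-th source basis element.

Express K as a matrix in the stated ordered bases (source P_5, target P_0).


the matrix is [[0, 0, 0, 0, 0, 240]] (rows listed top to bottom)

image of 1: 0
image of x: 0
image of x^2: 0
image of x^3: 0
image of x^4: 0
image of x^5: 240
each image's coordinates form column j of the matrix


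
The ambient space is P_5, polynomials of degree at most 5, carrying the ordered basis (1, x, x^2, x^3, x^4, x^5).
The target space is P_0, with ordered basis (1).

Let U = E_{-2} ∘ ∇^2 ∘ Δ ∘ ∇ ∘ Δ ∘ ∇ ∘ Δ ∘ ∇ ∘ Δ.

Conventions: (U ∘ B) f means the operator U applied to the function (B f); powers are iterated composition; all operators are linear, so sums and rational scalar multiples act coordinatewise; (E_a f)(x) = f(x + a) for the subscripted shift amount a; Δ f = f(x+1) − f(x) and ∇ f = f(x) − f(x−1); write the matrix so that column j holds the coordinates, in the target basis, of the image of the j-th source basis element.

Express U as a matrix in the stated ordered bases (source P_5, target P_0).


the matrix is [[0, 0, 0, 0, 0, 0]] (rows listed top to bottom)

image of 1: 0
image of x: 0
image of x^2: 0
image of x^3: 0
image of x^4: 0
image of x^5: 0
each image's coordinates form column j of the matrix


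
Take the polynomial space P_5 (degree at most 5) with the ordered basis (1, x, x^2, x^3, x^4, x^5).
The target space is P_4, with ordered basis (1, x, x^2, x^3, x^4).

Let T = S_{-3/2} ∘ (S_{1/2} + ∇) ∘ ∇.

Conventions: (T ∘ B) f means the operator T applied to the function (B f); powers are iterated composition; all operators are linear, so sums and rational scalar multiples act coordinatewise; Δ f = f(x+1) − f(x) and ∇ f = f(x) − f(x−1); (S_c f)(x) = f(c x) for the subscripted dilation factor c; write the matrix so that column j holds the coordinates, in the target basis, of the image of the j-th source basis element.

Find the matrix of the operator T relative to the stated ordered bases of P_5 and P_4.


image of 1: 0
image of x: 1
image of x^2: -(3/2)x + 1
image of x^3: (27/16)x^2 - (27/4)x - 5
image of x^4: -(27/16)x^3 + (189/8)x^2 + 33x + 13
image of x^5: (405/256)x^4 - (2025/32)x^3 - (1035/8)x^2 - (405/4)x - 29
each image's coordinates form column j of the matrix

the matrix is [[0, 1, 1, -5, 13, -29]; [0, 0, -3/2, -27/4, 33, -405/4]; [0, 0, 0, 27/16, 189/8, -1035/8]; [0, 0, 0, 0, -27/16, -2025/32]; [0, 0, 0, 0, 0, 405/256]] (rows listed top to bottom)


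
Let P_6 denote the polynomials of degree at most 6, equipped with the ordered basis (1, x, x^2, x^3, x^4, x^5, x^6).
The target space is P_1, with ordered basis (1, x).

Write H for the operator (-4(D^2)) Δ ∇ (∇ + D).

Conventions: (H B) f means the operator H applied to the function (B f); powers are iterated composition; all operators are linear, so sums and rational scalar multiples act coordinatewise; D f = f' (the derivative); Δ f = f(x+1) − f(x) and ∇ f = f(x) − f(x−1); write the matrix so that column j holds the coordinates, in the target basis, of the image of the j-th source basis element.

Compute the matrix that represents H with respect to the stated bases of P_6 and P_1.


the matrix is [[0, 0, 0, 0, 0, -960, 1440]; [0, 0, 0, 0, 0, 0, -5760]] (rows listed top to bottom)

image of 1: 0
image of x: 0
image of x^2: 0
image of x^3: 0
image of x^4: 0
image of x^5: -960
image of x^6: -5760x + 1440
each image's coordinates form column j of the matrix


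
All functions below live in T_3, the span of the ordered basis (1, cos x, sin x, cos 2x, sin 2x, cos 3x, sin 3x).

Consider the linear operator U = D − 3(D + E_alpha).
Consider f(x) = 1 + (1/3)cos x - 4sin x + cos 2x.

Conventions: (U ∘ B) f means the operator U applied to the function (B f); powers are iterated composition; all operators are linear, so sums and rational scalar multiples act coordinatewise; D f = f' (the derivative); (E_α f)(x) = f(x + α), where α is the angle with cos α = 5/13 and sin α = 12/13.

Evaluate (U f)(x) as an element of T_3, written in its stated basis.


the result is g(x) = -3 + (243/13)cos x + (242/39)sin x + (357/169)cos 2x + (1036/169)sin 2x

D f = -4cos x - (1/3)sin x - 2sin 2x
D f = -4cos x - (1/3)sin x - 2sin 2x
E_alpha f = 1 - (139/39)cos x - (24/13)sin x - (119/169)cos 2x - (120/169)sin 2x
(D + E_alpha) f = 1 - (295/39)cos x - (85/39)sin x - (119/169)cos 2x - (458/169)sin 2x
(-3(D + E_alpha)) f = -3 + (295/13)cos x + (85/13)sin x + (357/169)cos 2x + (1374/169)sin 2x
(D − 3(D + E_alpha)) f = -3 + (243/13)cos x + (242/39)sin x + (357/169)cos 2x + (1036/169)sin 2x
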